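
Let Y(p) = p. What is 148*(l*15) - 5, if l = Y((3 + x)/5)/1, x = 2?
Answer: 2215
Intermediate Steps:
l = 1 (l = ((3 + 2)/5)/1 = ((⅕)*5)*1 = 1*1 = 1)
148*(l*15) - 5 = 148*(1*15) - 5 = 148*15 - 5 = 2220 - 5 = 2215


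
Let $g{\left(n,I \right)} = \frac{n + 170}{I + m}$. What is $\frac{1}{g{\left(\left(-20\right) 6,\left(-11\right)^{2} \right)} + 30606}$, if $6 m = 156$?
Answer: $\frac{147}{4499132} \approx 3.2673 \cdot 10^{-5}$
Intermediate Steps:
$m = 26$ ($m = \frac{1}{6} \cdot 156 = 26$)
$g{\left(n,I \right)} = \frac{170 + n}{26 + I}$ ($g{\left(n,I \right)} = \frac{n + 170}{I + 26} = \frac{170 + n}{26 + I}$)
$\frac{1}{g{\left(\left(-20\right) 6,\left(-11\right)^{2} \right)} + 30606} = \frac{1}{\frac{170 - 120}{26 + \left(-11\right)^{2}} + 30606} = \frac{1}{\frac{170 - 120}{26 + 121} + 30606} = \frac{1}{\frac{1}{147} \cdot 50 + 30606} = \frac{1}{\frac{50}{147} + 30606} = \frac{1}{\frac{4499132}{147}} = \frac{147}{4499132}$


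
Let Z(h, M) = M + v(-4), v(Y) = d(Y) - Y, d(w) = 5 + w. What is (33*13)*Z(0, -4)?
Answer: 429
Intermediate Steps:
v(Y) = 5 (v(Y) = (5 + Y) - Y = 5)
Z(h, M) = 5 + M (Z(h, M) = M + 5 = 5 + M)
(33*13)*Z(0, -4) = (33*13)*(5 - 4) = 429*1 = 429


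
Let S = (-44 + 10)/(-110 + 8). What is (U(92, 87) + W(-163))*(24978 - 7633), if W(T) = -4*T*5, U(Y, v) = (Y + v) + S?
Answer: 178965710/3 ≈ 5.9655e+7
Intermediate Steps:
S = ⅓ (S = -34/(-102) = -34*(-1/102) = ⅓ ≈ 0.33333)
U(Y, v) = ⅓ + Y + v (U(Y, v) = (Y + v) + ⅓ = ⅓ + Y + v)
W(T) = -20*T
(U(92, 87) + W(-163))*(24978 - 7633) = ((⅓ + 92 + 87) - 20*(-163))*(24978 - 7633) = (538/3 + 3260)*17345 = (10318/3)*17345 = 178965710/3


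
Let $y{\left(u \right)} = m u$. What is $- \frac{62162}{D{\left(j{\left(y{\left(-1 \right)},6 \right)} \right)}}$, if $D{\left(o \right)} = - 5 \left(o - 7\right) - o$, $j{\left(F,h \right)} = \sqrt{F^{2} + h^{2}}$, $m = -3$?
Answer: $\frac{435134}{79} + \frac{1118916 \sqrt{5}}{395} \approx 11842.0$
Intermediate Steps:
$y{\left(u \right)} = - 3 u$
$D{\left(o \right)} = 35 - 6 o$ ($D{\left(o \right)} = - 5 \left(o - 7\right) - o = - 5 \left(-7 + o\right) - o = \left(35 - 5 o\right) - o = 35 - 6 o$)
$- \frac{62162}{D{\left(j{\left(y{\left(-1 \right)},6 \right)} \right)}} = - \frac{62162}{35 - 6 \sqrt{\left(\left(-3\right) \left(-1\right)\right)^{2} + 6^{2}}} = - \frac{62162}{35 - 6 \sqrt{3^{2} + 36}} = - \frac{62162}{35 - 6 \sqrt{9 + 36}} = - \frac{62162}{35 - 6 \sqrt{45}} = - \frac{62162}{35 - 6 \cdot 3 \sqrt{5}} = - \frac{62162}{35 - 18 \sqrt{5}}$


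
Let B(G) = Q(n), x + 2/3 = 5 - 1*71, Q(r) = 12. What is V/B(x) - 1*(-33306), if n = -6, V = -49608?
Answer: 29172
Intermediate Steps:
x = -200/3 (x = -⅔ + (5 - 1*71) = -⅔ + (5 - 71) = -⅔ - 66 = -200/3 ≈ -66.667)
B(G) = 12
V/B(x) - 1*(-33306) = -49608/12 - 1*(-33306) = -49608*1/12 + 33306 = -4134 + 33306 = 29172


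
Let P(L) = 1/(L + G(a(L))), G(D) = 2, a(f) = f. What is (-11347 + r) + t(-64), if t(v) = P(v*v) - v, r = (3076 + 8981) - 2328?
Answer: -6368291/4098 ≈ -1554.0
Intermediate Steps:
r = 9729 (r = 12057 - 2328 = 9729)
P(L) = 1/(2 + L) (P(L) = 1/(L + 2) = 1/(2 + L))
t(v) = 1/(2 + v²) - v (t(v) = 1/(2 + v*v) - v = 1/(2 + v²) - v)
(-11347 + r) + t(-64) = (-11347 + 9729) + (1/(2 + (-64)²) - 1*(-64)) = -1618 + (1/(2 + 4096) + 64) = -1618 + (1/4098 + 64) = -1618 + 262273/4098 = -6368291/4098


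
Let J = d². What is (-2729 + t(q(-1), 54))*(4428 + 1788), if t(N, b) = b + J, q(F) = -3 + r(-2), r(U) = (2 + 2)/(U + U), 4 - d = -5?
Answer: -16124304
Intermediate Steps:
d = 9 (d = 4 - 1*(-5) = 4 + 5 = 9)
r(U) = 2/U (r(U) = 4/((2*U)) = 4*(1/(2*U)) = 2/U)
J = 81 (J = 9² = 81)
q(F) = -4 (q(F) = -3 + 2/(-2) = -3 + 2*(-½) = -3 - 1 = -4)
t(N, b) = 81 + b (t(N, b) = b + 81 = 81 + b)
(-2729 + t(q(-1), 54))*(4428 + 1788) = (-2729 + (81 + 54))*(4428 + 1788) = (-2729 + 135)*6216 = -2594*6216 = -16124304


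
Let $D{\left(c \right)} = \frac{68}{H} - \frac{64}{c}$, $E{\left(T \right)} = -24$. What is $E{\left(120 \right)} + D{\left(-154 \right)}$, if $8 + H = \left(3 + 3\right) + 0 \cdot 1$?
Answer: $- \frac{4434}{77} \approx -57.584$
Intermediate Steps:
$H = -2$ ($H = -8 + \left(\left(3 + 3\right) + 0 \cdot 1\right) = -8 + \left(6 + 0\right) = -8 + 6 = -2$)
$D{\left(c \right)} = -34 - \frac{64}{c}$ ($D{\left(c \right)} = \frac{68}{-2} - \frac{64}{c} = 68 \left(- \frac{1}{2}\right) - \frac{64}{c} = -34 - \frac{64}{c}$)
$E{\left(120 \right)} + D{\left(-154 \right)} = -24 - \left(34 + \frac{64}{-154}\right) = -24 - \frac{2586}{77} = - \frac{4434}{77}$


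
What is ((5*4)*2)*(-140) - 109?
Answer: -5709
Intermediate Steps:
((5*4)*2)*(-140) - 109 = (20*2)*(-140) - 109 = 40*(-140) - 109 = -5600 - 109 = -5709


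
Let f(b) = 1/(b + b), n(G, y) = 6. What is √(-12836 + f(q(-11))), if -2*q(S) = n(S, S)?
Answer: I*√462102/6 ≈ 113.3*I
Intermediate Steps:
q(S) = -3 (q(S) = -½*6 = -3)
f(b) = 1/(2*b)
√(-12836 + f(q(-11))) = √(-12836 + (½)/(-3)) = √(-12836 + (½)*(-⅓)) = √(-12836 - ⅙) = √(-77017/6) = I*√462102/6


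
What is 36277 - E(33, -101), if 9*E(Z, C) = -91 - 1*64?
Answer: 326648/9 ≈ 36294.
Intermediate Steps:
E(Z, C) = -155/9 (E(Z, C) = (-91 - 1*64)/9 = (-91 - 64)/9 = (⅑)*(-155) = -155/9)
36277 - E(33, -101) = 36277 - 1*(-155/9) = 36277 + 155/9 = 326648/9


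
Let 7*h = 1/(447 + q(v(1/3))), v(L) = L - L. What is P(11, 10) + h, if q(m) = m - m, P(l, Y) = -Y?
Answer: -31289/3129 ≈ -9.9997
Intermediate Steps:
v(L) = 0
q(m) = 0
h = 1/3129 (h = 1/(7*(447 + 0)) = (⅐)/447 = (⅐)*(1/447) = 1/3129 ≈ 0.00031959)
P(11, 10) + h = -1*10 + 1/3129 = -10 + 1/3129 = -31289/3129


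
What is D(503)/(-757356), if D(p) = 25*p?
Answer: -12575/757356 ≈ -0.016604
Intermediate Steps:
D(503)/(-757356) = (25*503)/(-757356) = 12575*(-1/757356) = -12575/757356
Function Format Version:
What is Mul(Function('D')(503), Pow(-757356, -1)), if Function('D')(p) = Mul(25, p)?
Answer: Rational(-12575, 757356) ≈ -0.016604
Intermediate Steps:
Mul(Function('D')(503), Pow(-757356, -1)) = Mul(Mul(25, 503), Pow(-757356, -1)) = Mul(12575, Rational(-1, 757356)) = Rational(-12575, 757356)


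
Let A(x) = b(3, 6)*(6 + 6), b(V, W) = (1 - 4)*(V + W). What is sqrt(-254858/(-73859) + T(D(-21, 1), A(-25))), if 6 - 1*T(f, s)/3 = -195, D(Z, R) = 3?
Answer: sqrt(3308280141265)/73859 ≈ 24.626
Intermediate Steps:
b(V, W) = -3*V - 3*W (b(V, W) = -3*(V + W) = -3*V - 3*W)
A(x) = -324 (A(x) = (-3*3 - 3*6)*(6 + 6) = (-9 - 18)*12 = -27*12 = -324)
T(f, s) = 603 (T(f, s) = 18 - 3*(-195) = 18 + 585 = 603)
sqrt(-254858/(-73859) + T(D(-21, 1), A(-25))) = sqrt(-254858/(-73859) + 603) = sqrt(-254858*(-1/73859) + 603) = sqrt(254858/73859 + 603) = sqrt(44791835/73859) = sqrt(3308280141265)/73859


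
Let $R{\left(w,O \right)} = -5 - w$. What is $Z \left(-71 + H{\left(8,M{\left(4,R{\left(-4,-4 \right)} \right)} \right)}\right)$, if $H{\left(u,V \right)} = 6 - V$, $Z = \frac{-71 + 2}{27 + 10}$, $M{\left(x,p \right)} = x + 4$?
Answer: $\frac{5037}{37} \approx 136.14$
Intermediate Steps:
$M{\left(x,p \right)} = 4 + x$
$Z = - \frac{69}{37} \approx -1.8649$
$Z \left(-71 + H{\left(8,M{\left(4,R{\left(-4,-4 \right)} \right)} \right)}\right) = - \frac{69 \left(-71 + \left(6 - \left(4 + 4\right)\right)\right)}{37} = - \frac{69 \left(-71 + \left(6 - 8\right)\right)}{37} = - \frac{69 \left(-71 - 2\right)}{37} = \left(- \frac{69}{37}\right) \left(-73\right) = \frac{5037}{37}$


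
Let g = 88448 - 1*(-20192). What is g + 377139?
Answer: 485779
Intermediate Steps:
g = 108640 (g = 88448 + 20192 = 108640)
g + 377139 = 108640 + 377139 = 485779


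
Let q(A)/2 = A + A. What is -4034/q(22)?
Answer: -2017/44 ≈ -45.841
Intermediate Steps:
q(A) = 4*A (q(A) = 2*(A + A) = 2*(2*A) = 4*A)
-4034/q(22) = -4034/(4*22) = -4034/88 = -4034*1/88 = -2017/44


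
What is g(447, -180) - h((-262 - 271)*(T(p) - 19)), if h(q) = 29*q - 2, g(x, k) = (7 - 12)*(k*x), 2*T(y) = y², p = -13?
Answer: 2829471/2 ≈ 1.4147e+6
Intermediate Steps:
T(y) = y²/2
g(x, k) = -5*k*x
h(q) = -2 + 29*q
g(447, -180) - h((-262 - 271)*(T(p) - 19)) = -5*(-180)*447 - (-2 + 29*((-262 - 271)*((½)*(-13)² - 19))) = 402300 - (-2 + 29*(-533*((½)*169 - 19))) = 402300 - (-2 + 29*(-533*(169/2 - 19))) = 402300 - (-2 + 29*(-533*131/2)) = 402300 - (-2 + 29*(-69823/2)) = 402300 - (-2 - 2024867/2) = 402300 - 1*(-2024871/2) = 402300 + 2024871/2 = 2829471/2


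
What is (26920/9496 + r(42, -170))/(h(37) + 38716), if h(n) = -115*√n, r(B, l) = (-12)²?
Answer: 6747927788/1778647485897 + 20043695*√37/1778647485897 ≈ 0.0038624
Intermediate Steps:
r(B, l) = 144
(26920/9496 + r(42, -170))/(h(37) + 38716) = (26920/9496 + 144)/(-115*√37 + 38716) = (26920*(1/9496) + 144)/(38716 - 115*√37) = (3365/1187 + 144)/(38716 - 115*√37) = 174293/(1187*(38716 - 115*√37))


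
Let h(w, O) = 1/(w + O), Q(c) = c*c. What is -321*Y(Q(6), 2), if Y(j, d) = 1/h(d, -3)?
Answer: 321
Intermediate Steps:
Q(c) = c**2
h(w, O) = 1/(O + w)
Y(j, d) = -3 + d (Y(j, d) = 1/(1/(-3 + d)) = -3 + d)
-321*Y(Q(6), 2) = -321*(-3 + 2) = -321*(-1) = 321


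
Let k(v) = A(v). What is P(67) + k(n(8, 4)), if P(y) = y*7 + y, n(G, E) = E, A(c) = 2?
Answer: 538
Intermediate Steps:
k(v) = 2
P(y) = 8*y (P(y) = 7*y + y = 8*y)
P(67) + k(n(8, 4)) = 8*67 + 2 = 536 + 2 = 538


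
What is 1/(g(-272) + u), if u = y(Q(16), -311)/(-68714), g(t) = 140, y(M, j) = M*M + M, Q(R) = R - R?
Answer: 1/140 ≈ 0.0071429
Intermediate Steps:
Q(R) = 0
y(M, j) = M + M² (y(M, j) = M² + M = M + M²)
u = 0 (u = (0*(1 + 0))/(-68714) = (0*1)*(-1/68714) = 0*(-1/68714) = 0)
1/(g(-272) + u) = 1/(140 + 0) = 1/140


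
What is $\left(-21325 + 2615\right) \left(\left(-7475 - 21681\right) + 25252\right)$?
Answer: $73043840$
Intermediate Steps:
$\left(-21325 + 2615\right) \left(\left(-7475 - 21681\right) + 25252\right) = - 18710 \left(\left(-7475 - 21681\right) + 25252\right) = - 18710 \left(-29156 + 25252\right) = \left(-18710\right) \left(-3904\right) = 73043840$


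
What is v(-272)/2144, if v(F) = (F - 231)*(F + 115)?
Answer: 78971/2144 ≈ 36.833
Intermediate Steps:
v(F) = (-231 + F)*(115 + F)
v(-272)/2144 = (-26565 + (-272)**2 - 116*(-272))/2144 = (-26565 + 73984 + 31552)*(1/2144) = 78971*(1/2144) = 78971/2144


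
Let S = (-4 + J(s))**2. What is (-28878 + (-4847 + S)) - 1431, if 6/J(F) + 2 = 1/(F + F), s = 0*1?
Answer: -35140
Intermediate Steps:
s = 0
J(F) = 6/(-2 + 1/(2*F)) (J(F) = 6/(-2 + 1/(F + F)) = 6/(-2 + 1/(2*F)))
S = 16 (S = (-4 - 12*0/(-1 + 4*0))**2 = (-4 - 12*0/(-1 + 0))**2 = (-4 - 12*0/(-1))**2 = (-4 - 12*0*(-1))**2 = (-4 + 0)**2 = (-4)**2 = 16)
(-28878 + (-4847 + S)) - 1431 = (-28878 + (-4847 + 16)) - 1431 = (-28878 - 4831) - 1431 = -33709 - 1431 = -35140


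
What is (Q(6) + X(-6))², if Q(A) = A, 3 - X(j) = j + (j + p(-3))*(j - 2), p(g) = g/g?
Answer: 625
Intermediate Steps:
p(g) = 1
X(j) = 3 - j - (1 + j)*(-2 + j) (X(j) = 3 - (j + (j + 1)*(j - 2)) = 3 - (j + (1 + j)*(-2 + j)) = 3 + (-j - (1 + j)*(-2 + j)) = 3 - j - (1 + j)*(-2 + j))
(Q(6) + X(-6))² = (6 + (5 - 1*(-6)²))² = (6 + (5 - 1*36))² = (6 + (5 - 36))² = (6 - 31)² = (-25)² = 625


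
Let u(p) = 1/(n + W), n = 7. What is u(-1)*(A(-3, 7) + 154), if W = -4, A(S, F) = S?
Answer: 151/3 ≈ 50.333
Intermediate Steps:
u(p) = ⅓ (u(p) = 1/(7 - 4) = 1/3 = ⅓)
u(-1)*(A(-3, 7) + 154) = (-3 + 154)/3 = (⅓)*151 = 151/3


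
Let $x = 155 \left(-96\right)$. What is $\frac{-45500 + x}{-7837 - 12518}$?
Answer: $\frac{12076}{4071} \approx 2.9663$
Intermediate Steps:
$x = -14880$
$\frac{-45500 + x}{-7837 - 12518} = \frac{-45500 - 14880}{-7837 - 12518} = - \frac{60380}{-20355} = \left(-60380\right) \left(- \frac{1}{20355}\right) = \frac{12076}{4071}$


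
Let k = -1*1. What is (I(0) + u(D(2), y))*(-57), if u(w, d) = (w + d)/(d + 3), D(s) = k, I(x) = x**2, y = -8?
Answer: -513/5 ≈ -102.60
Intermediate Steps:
k = -1
D(s) = -1
u(w, d) = (d + w)/(3 + d)
(I(0) + u(D(2), y))*(-57) = (0**2 + (-8 - 1)/(3 - 8))*(-57) = (0 - 9/(-5))*(-57) = (0 - 1/5*(-9))*(-57) = (0 + 9/5)*(-57) = (9/5)*(-57) = -513/5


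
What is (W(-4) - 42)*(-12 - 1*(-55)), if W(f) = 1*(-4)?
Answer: -1978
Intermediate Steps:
W(f) = -4
(W(-4) - 42)*(-12 - 1*(-55)) = (-4 - 42)*(-12 - 1*(-55)) = -46*(-12 + 55) = -46*43 = -1978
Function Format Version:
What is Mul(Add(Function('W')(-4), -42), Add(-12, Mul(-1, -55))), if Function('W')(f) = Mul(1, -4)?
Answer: -1978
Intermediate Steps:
Function('W')(f) = -4
Mul(Add(Function('W')(-4), -42), Add(-12, Mul(-1, -55))) = Mul(Add(-4, -42), Add(-12, Mul(-1, -55))) = Mul(-46, Add(-12, 55)) = Mul(-46, 43) = -1978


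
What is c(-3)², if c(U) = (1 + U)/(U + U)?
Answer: ⅑ ≈ 0.11111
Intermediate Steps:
c(U) = (1 + U)/(2*U) (c(U) = (1 + U)/((2*U)) = (1 + U)*(1/(2*U)) = (1 + U)/(2*U))
c(-3)² = ((½)*(1 - 3)/(-3))² = ((½)*(-⅓)*(-2))² = (⅓)² = ⅑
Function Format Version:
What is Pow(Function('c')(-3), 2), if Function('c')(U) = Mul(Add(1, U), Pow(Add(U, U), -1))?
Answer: Rational(1, 9) ≈ 0.11111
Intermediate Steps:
Function('c')(U) = Mul(Rational(1, 2), Pow(U, -1), Add(1, U)) (Function('c')(U) = Mul(Add(1, U), Pow(Mul(2, U), -1)) = Mul(Add(1, U), Mul(Rational(1, 2), Pow(U, -1))) = Mul(Rational(1, 2), Pow(U, -1), Add(1, U)))
Pow(Function('c')(-3), 2) = Pow(Mul(Rational(1, 2), Pow(-3, -1), Add(1, -3)), 2) = Pow(Mul(Rational(1, 2), Rational(-1, 3), -2), 2) = Pow(Rational(1, 3), 2) = Rational(1, 9)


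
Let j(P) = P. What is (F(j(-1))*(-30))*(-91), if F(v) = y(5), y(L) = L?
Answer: 13650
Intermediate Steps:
F(v) = 5
(F(j(-1))*(-30))*(-91) = (5*(-30))*(-91) = -150*(-91) = 13650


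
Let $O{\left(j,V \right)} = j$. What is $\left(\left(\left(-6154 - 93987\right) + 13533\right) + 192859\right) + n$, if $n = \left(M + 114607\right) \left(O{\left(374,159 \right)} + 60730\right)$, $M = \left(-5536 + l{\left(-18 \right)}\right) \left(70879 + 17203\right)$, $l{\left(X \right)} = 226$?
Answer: $-28572279971301$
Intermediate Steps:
$M = -467715420$ ($M = \left(-5536 + 226\right) \left(70879 + 17203\right) = \left(-5310\right) 88082 = -467715420$)
$n = -28572280077552$ ($n = \left(-467715420 + 114607\right) \left(374 + 60730\right) = \left(-467600813\right) 61104 = -28572280077552$)
$\left(\left(\left(-6154 - 93987\right) + 13533\right) + 192859\right) + n = \left(\left(\left(-6154 - 93987\right) + 13533\right) + 192859\right) - 28572280077552 = \left(\left(-100141 + 13533\right) + 192859\right) - 28572280077552 = \left(-86608 + 192859\right) - 28572280077552 = 106251 - 28572280077552 = -28572279971301$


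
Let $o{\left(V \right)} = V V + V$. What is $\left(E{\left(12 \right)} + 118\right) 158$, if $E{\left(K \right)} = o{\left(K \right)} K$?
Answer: $314420$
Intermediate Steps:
$o{\left(V \right)} = V + V^{2}$ ($o{\left(V \right)} = V^{2} + V = V + V^{2}$)
$E{\left(K \right)} = K^{2} \left(1 + K\right)$ ($E{\left(K \right)} = K \left(1 + K\right) K = K^{2} \left(1 + K\right)$)
$\left(E{\left(12 \right)} + 118\right) 158 = \left(12^{2} \left(1 + 12\right) + 118\right) 158 = \left(144 \cdot 13 + 118\right) 158 = \left(1872 + 118\right) 158 = 1990 \cdot 158 = 314420$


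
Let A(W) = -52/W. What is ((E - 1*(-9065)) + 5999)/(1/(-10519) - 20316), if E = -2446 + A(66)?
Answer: -4379774992/7052232165 ≈ -0.62105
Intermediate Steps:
E = -80744/33 (E = -2446 - 52/66 = -2446 - 52*1/66 = -2446 - 26/33 = -80744/33 ≈ -2446.8)
((E - 1*(-9065)) + 5999)/(1/(-10519) - 20316) = ((-80744/33 - 1*(-9065)) + 5999)/(1/(-10519) - 20316) = ((-80744/33 + 9065) + 5999)/(-1/10519 - 20316) = (218401/33 + 5999)/(-213704005/10519) = (416368/33)*(-10519/213704005) = -4379774992/7052232165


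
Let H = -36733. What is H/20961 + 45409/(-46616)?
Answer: -2664163577/977117976 ≈ -2.7266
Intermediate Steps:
H/20961 + 45409/(-46616) = -36733/20961 + 45409/(-46616) = -36733*1/20961 + 45409*(-1/46616) = -36733/20961 - 45409/46616 = -2664163577/977117976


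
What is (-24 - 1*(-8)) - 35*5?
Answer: -191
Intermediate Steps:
(-24 - 1*(-8)) - 35*5 = (-24 + 8) - 175 = -16 - 175 = -191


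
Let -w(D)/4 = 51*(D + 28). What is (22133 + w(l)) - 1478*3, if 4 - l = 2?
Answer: 11579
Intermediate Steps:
l = 2 (l = 4 - 1*2 = 4 - 2 = 2)
w(D) = -5712 - 204*D (w(D) = -204*(D + 28) = -204*(28 + D) = -4*(1428 + 51*D) = -5712 - 204*D)
(22133 + w(l)) - 1478*3 = (22133 + (-5712 - 204*2)) - 1478*3 = (22133 + (-5712 - 408)) - 4434 = (22133 - 6120) - 4434 = 16013 - 4434 = 11579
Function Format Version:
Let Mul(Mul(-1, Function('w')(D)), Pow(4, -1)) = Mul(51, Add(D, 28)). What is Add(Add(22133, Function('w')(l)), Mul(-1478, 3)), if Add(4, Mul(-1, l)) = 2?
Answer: 11579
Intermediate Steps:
l = 2 (l = Add(4, Mul(-1, 2)) = Add(4, -2) = 2)
Function('w')(D) = Add(-5712, Mul(-204, D)) (Function('w')(D) = Mul(-4, Mul(51, Add(D, 28))) = Mul(-4, Mul(51, Add(28, D))) = Mul(-4, Add(1428, Mul(51, D))) = Add(-5712, Mul(-204, D)))
Add(Add(22133, Function('w')(l)), Mul(-1478, 3)) = Add(Add(22133, Add(-5712, Mul(-204, 2))), Mul(-1478, 3)) = Add(Add(22133, Add(-5712, -408)), -4434) = Add(Add(22133, -6120), -4434) = Add(16013, -4434) = 11579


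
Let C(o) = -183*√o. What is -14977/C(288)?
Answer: 14977*√2/4392 ≈ 4.8226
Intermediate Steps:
-14977/C(288) = -14977*(-√2/4392) = -(-14977)*√2/4392 = 14977*√2/4392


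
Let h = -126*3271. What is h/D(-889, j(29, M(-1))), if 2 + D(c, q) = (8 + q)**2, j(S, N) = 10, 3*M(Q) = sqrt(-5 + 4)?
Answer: -29439/23 ≈ -1280.0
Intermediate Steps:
M(Q) = I/3 (M(Q) = sqrt(-5 + 4)/3 = sqrt(-1)/3 = I/3)
h = -412146
D(c, q) = -2 + (8 + q)**2
h/D(-889, j(29, M(-1))) = -412146/(-2 + (8 + 10)**2) = -412146/(-2 + 18**2) = -412146/(-2 + 324) = -412146/322 = -412146*1/322 = -29439/23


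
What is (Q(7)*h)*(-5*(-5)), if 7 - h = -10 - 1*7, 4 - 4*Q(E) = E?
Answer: -450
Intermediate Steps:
Q(E) = 1 - E/4
h = 24 (h = 7 - (-10 - 1*7) = 7 - (-10 - 7) = 7 - 1*(-17) = 7 + 17 = 24)
(Q(7)*h)*(-5*(-5)) = ((1 - ¼*7)*24)*(-5*(-5)) = ((1 - 7/4)*24)*25 = -¾*24*25 = -18*25 = -450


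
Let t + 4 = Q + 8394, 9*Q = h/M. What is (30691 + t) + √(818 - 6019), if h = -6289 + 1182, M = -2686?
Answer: 944749201/24174 + I*√5201 ≈ 39081.0 + 72.118*I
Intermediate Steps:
h = -5107
Q = 5107/24174 (Q = (-5107/(-2686))/9 = (-5107*(-1/2686))/9 = (⅑)*(5107/2686) = 5107/24174 ≈ 0.21126)
t = 202824967/24174 (t = -4 + (5107/24174 + 8394) = -4 + 202921663/24174 = 202824967/24174 ≈ 8390.2)
(30691 + t) + √(818 - 6019) = (30691 + 202824967/24174) + √(818 - 6019) = 944749201/24174 + √(-5201) = 944749201/24174 + I*√5201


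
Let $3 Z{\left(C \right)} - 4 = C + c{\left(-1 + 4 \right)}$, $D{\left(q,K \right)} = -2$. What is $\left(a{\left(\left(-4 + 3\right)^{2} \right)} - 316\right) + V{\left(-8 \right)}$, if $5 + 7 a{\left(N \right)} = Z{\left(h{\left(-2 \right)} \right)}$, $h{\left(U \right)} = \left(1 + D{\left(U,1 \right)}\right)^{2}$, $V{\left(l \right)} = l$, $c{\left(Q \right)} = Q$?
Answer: $- \frac{973}{3} \approx -324.33$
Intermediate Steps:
$h{\left(U \right)} = 1$ ($h{\left(U \right)} = \left(1 - 2\right)^{2} = \left(-1\right)^{2} = 1$)
$Z{\left(C \right)} = \frac{7}{3} + \frac{C}{3}$ ($Z{\left(C \right)} = \frac{4}{3} + \frac{C + \left(-1 + 4\right)}{3} = \frac{4}{3} + \frac{C + 3}{3} = \frac{4}{3} + \frac{3 + C}{3} = \frac{4}{3} + \left(1 + \frac{C}{3}\right) = \frac{7}{3} + \frac{C}{3}$)
$a{\left(N \right)} = - \frac{1}{3}$ ($a{\left(N \right)} = - \frac{5}{7} + \frac{\frac{7}{3} + \frac{1}{3} \cdot 1}{7} = - \frac{5}{7} + \frac{\frac{7}{3} + \frac{1}{3}}{7} = - \frac{5}{7} + \frac{1}{7} \cdot \frac{8}{3} = - \frac{5}{7} + \frac{8}{21} = - \frac{1}{3}$)
$\left(a{\left(\left(-4 + 3\right)^{2} \right)} - 316\right) + V{\left(-8 \right)} = \left(- \frac{1}{3} - 316\right) - 8 = - \frac{949}{3} - 8 = - \frac{973}{3}$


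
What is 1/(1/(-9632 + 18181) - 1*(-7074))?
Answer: 8549/60475627 ≈ 0.00014136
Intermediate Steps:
1/(1/(-9632 + 18181) - 1*(-7074)) = 1/(1/8549 + 7074) = 1/(60475627/8549) = 8549/60475627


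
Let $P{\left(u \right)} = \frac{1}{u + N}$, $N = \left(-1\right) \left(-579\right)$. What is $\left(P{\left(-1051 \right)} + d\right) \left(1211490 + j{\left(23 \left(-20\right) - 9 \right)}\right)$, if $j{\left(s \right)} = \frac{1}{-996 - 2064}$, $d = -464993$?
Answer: $- \frac{271211700048341701}{481440} \approx -5.6333 \cdot 10^{11}$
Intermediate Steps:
$N = 579$
$j{\left(s \right)} = - \frac{1}{3060}$ ($j{\left(s \right)} = \frac{1}{-3060} = - \frac{1}{3060}$)
$P{\left(u \right)} = \frac{1}{579 + u}$ ($P{\left(u \right)} = \frac{1}{u + 579} = \frac{1}{579 + u}$)
$\left(P{\left(-1051 \right)} + d\right) \left(1211490 + j{\left(23 \left(-20\right) - 9 \right)}\right) = \left(\frac{1}{579 - 1051} - 464993\right) \left(1211490 - \frac{1}{3060}\right) = \left(\frac{1}{-472} - 464993\right) \frac{3707159399}{3060} = \left(- \frac{1}{472} - 464993\right) \frac{3707159399}{3060} = \left(- \frac{219476697}{472}\right) \frac{3707159399}{3060} = - \frac{271211700048341701}{481440}$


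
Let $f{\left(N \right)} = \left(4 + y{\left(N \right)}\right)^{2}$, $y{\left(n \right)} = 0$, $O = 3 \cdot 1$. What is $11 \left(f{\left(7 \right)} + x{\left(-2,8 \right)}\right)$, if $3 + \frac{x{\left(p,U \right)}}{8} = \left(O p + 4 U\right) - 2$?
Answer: $2024$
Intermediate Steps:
$O = 3$
$x{\left(p,U \right)} = -40 + 24 p + 32 U$ ($x{\left(p,U \right)} = -24 + 8 \left(\left(3 p + 4 U\right) - 2\right) = -24 + 8 \left(-2 + 3 p + 4 U\right) = -24 + \left(-16 + 24 p + 32 U\right) = -40 + 24 p + 32 U$)
$f{\left(N \right)} = 16$ ($f{\left(N \right)} = \left(4 + 0\right)^{2} = 4^{2} = 16$)
$11 \left(f{\left(7 \right)} + x{\left(-2,8 \right)}\right) = 11 \left(16 + \left(-40 + 24 \left(-2\right) + 32 \cdot 8\right)\right) = 11 \left(16 - -168\right) = 11 \left(16 + 168\right) = 11 \cdot 184 = 2024$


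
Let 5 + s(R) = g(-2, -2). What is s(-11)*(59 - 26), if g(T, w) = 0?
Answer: -165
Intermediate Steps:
s(R) = -5 (s(R) = -5 + 0 = -5)
s(-11)*(59 - 26) = -5*(59 - 26) = -5*33 = -165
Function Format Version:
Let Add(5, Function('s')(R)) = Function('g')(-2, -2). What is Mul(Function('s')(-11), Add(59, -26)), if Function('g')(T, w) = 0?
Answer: -165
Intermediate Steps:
Function('s')(R) = -5 (Function('s')(R) = Add(-5, 0) = -5)
Mul(Function('s')(-11), Add(59, -26)) = Mul(-5, Add(59, -26)) = Mul(-5, 33) = -165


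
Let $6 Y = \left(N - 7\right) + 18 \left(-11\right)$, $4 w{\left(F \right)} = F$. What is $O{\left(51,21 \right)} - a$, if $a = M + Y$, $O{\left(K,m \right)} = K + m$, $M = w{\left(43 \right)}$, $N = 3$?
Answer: $\frac{1139}{12} \approx 94.917$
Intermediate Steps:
$w{\left(F \right)} = \frac{F}{4}$
$Y = - \frac{101}{3}$ ($Y = \frac{\left(3 - 7\right) + 18 \left(-11\right)}{6} = \frac{\left(3 - 7\right) - 198}{6} = \frac{-4 - 198}{6} = \frac{1}{6} \left(-202\right) = - \frac{101}{3} \approx -33.667$)
$M = \frac{43}{4}$ ($M = \frac{1}{4} \cdot 43 = \frac{43}{4} \approx 10.75$)
$a = - \frac{275}{12}$ ($a = \frac{43}{4} - \frac{101}{3} = - \frac{275}{12} \approx -22.917$)
$O{\left(51,21 \right)} - a = \left(51 + 21\right) - - \frac{275}{12} = 72 + \frac{275}{12} = \frac{1139}{12}$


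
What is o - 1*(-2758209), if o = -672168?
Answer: 2086041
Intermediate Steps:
o - 1*(-2758209) = -672168 - 1*(-2758209) = -672168 + 2758209 = 2086041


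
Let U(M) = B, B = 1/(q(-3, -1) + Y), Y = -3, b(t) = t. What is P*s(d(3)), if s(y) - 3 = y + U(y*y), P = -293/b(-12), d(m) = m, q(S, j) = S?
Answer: 10255/72 ≈ 142.43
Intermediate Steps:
B = -⅙ (B = 1/(-3 - 3) = 1/(-6) = -⅙ ≈ -0.16667)
U(M) = -⅙
P = 293/12 (P = -293/(-12) = -293*(-1/12) = 293/12 ≈ 24.417)
s(y) = 17/6 + y (s(y) = 3 + (y - ⅙) = 3 + (-⅙ + y) = 17/6 + y)
P*s(d(3)) = 293*(17/6 + 3)/12 = (293/12)*(35/6) = 10255/72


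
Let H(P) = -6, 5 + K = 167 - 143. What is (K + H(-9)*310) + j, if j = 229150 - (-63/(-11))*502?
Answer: 2468773/11 ≈ 2.2443e+5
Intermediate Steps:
K = 19 (K = -5 + (167 - 143) = -5 + 24 = 19)
j = 2489024/11 (j = 229150 - (-63*(-1/11))*502 = 229150 - 63*502/11 = 229150 - 1*31626/11 = 229150 - 31626/11 = 2489024/11 ≈ 2.2628e+5)
(K + H(-9)*310) + j = (19 - 6*310) + 2489024/11 = (19 - 1860) + 2489024/11 = -1841 + 2489024/11 = 2468773/11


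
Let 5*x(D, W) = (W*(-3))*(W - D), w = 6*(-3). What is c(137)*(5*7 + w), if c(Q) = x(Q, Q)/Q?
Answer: 0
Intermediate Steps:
w = -18
x(D, W) = -3*W*(W - D)/5 (x(D, W) = ((W*(-3))*(W - D))/5 = ((-3*W)*(W - D))/5 = (-3*W*(W - D))/5 = -3*W*(W - D)/5)
c(Q) = 0 (c(Q) = (3*Q*(Q - Q)/5)/Q = ((⅗)*Q*0)/Q = 0/Q = 0)
c(137)*(5*7 + w) = 0*(5*7 - 18) = 0*(35 - 18) = 0*17 = 0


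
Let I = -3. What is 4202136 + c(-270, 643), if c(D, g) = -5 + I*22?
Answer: 4202065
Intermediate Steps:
c(D, g) = -71 (c(D, g) = -5 - 3*22 = -5 - 66 = -71)
4202136 + c(-270, 643) = 4202136 - 71 = 4202065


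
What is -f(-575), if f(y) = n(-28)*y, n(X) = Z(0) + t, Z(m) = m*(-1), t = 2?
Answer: 1150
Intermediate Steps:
Z(m) = -m
n(X) = 2 (n(X) = -1*0 + 2 = 0 + 2 = 2)
f(y) = 2*y
-f(-575) = -2*(-575) = -1*(-1150) = 1150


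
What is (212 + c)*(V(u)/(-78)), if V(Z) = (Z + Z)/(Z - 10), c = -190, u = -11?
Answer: -242/819 ≈ -0.29548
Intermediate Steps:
V(Z) = 2*Z/(-10 + Z) (V(Z) = (2*Z)/(-10 + Z) = 2*Z/(-10 + Z))
(212 + c)*(V(u)/(-78)) = (212 - 190)*((2*(-11)/(-10 - 11))/(-78)) = 22*((2*(-11)/(-21))*(-1/78)) = 22*((2*(-11)*(-1/21))*(-1/78)) = 22*((22/21)*(-1/78)) = 22*(-11/819) = -242/819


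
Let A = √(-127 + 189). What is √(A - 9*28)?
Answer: √(-252 + √62) ≈ 15.625*I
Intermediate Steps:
A = √62 ≈ 7.8740
√(A - 9*28) = √(√62 - 9*28) = √(√62 - 252) = √(-252 + √62)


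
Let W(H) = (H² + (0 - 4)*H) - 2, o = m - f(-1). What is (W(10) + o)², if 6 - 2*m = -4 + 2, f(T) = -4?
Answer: 4356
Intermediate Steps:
m = 4 (m = 3 - (-4 + 2)/2 = 3 - ½*(-2) = 3 + 1 = 4)
o = 8 (o = 4 - 1*(-4) = 4 + 4 = 8)
W(H) = -2 + H² - 4*H (W(H) = (H² - 4*H) - 2 = -2 + H² - 4*H)
(W(10) + o)² = ((-2 + 10² - 4*10) + 8)² = ((-2 + 100 - 40) + 8)² = (58 + 8)² = 66² = 4356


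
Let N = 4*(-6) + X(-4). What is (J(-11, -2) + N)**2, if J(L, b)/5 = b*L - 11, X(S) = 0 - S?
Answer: 1225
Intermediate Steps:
X(S) = -S
J(L, b) = -55 + 5*L*b (J(L, b) = 5*(b*L - 11) = 5*(L*b - 11) = 5*(-11 + L*b) = -55 + 5*L*b)
N = -20 (N = 4*(-6) - 1*(-4) = -24 + 4 = -20)
(J(-11, -2) + N)**2 = ((-55 + 5*(-11)*(-2)) - 20)**2 = ((-55 + 110) - 20)**2 = (55 - 20)**2 = 35**2 = 1225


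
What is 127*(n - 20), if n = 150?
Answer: 16510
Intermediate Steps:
127*(n - 20) = 127*(150 - 20) = 127*130 = 16510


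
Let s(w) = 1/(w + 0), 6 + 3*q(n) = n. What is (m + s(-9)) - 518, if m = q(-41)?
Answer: -4804/9 ≈ -533.78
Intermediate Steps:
q(n) = -2 + n/3
m = -47/3 (m = -2 + (⅓)*(-41) = -2 - 41/3 = -47/3 ≈ -15.667)
s(w) = 1/w
(m + s(-9)) - 518 = (-47/3 + 1/(-9)) - 518 = (-47/3 - ⅑) - 518 = -142/9 - 518 = -4804/9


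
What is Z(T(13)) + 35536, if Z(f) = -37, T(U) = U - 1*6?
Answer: 35499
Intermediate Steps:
T(U) = -6 + U (T(U) = U - 6 = -6 + U)
Z(T(13)) + 35536 = -37 + 35536 = 35499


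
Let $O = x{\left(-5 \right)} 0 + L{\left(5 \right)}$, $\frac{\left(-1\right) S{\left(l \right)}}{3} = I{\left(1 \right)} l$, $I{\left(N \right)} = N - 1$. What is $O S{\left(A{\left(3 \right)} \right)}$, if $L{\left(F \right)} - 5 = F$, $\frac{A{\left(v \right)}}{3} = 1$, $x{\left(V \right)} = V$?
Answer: $0$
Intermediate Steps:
$I{\left(N \right)} = -1 + N$ ($I{\left(N \right)} = N - 1 = -1 + N$)
$A{\left(v \right)} = 3$ ($A{\left(v \right)} = 3 \cdot 1 = 3$)
$L{\left(F \right)} = 5 + F$
$S{\left(l \right)} = 0$ ($S{\left(l \right)} = - 3 \left(-1 + 1\right) l = - 3 \cdot 0 l = \left(-3\right) 0 = 0$)
$O = 10$ ($O = \left(-5\right) 0 + \left(5 + 5\right) = 0 + 10 = 10$)
$O S{\left(A{\left(3 \right)} \right)} = 10 \cdot 0 = 0$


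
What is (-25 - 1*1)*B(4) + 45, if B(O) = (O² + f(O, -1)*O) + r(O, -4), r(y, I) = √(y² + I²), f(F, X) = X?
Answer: -267 - 104*√2 ≈ -414.08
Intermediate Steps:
r(y, I) = √(I² + y²)
B(O) = O² + √(16 + O²) - O (B(O) = (O² - O) + √((-4)² + O²) = (O² - O) + √(16 + O²) = O² + √(16 + O²) - O)
(-25 - 1*1)*B(4) + 45 = (-25 - 1*1)*(4² + √(16 + 4²) - 1*4) + 45 = (-25 - 1)*(16 + √(16 + 16) - 4) + 45 = -26*(16 + √32 - 4) + 45 = -26*(16 + 4*√2 - 4) + 45 = -26*(12 + 4*√2) + 45 = (-312 - 104*√2) + 45 = -267 - 104*√2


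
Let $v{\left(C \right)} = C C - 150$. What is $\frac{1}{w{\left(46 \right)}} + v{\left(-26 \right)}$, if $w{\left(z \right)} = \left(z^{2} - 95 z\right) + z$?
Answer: $\frac{1161407}{2208} \approx 526.0$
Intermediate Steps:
$w{\left(z \right)} = z^{2} - 94 z$
$v{\left(C \right)} = -150 + C^{2}$ ($v{\left(C \right)} = C^{2} - 150 = -150 + C^{2}$)
$\frac{1}{w{\left(46 \right)}} + v{\left(-26 \right)} = \frac{1}{46 \left(-94 + 46\right)} - \left(150 - \left(-26\right)^{2}\right) = \frac{1}{46 \left(-48\right)} + \left(-150 + 676\right) = \frac{1}{-2208} + 526 = - \frac{1}{2208} + 526 = \frac{1161407}{2208}$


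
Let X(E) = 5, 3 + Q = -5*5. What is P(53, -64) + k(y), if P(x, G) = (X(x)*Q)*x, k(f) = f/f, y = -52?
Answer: -7419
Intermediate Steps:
k(f) = 1
Q = -28 (Q = -3 - 5*5 = -3 - 25 = -28)
P(x, G) = -140*x (P(x, G) = (5*(-28))*x = -140*x)
P(53, -64) + k(y) = -140*53 + 1 = -7420 + 1 = -7419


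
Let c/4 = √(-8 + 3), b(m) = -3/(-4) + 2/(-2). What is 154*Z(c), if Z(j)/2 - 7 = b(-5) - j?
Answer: 2079 - 1232*I*√5 ≈ 2079.0 - 2754.8*I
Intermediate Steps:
b(m) = -¼ (b(m) = -3*(-¼) + 2*(-½) = ¾ - 1 = -¼)
c = 4*I*√5 (c = 4*√(-8 + 3) = 4*√(-5) = 4*(I*√5) = 4*I*√5 ≈ 8.9443*I)
Z(j) = 27/2 - 2*j (Z(j) = 14 + 2*(-¼ - j) = 14 + (-½ - 2*j) = 27/2 - 2*j)
154*Z(c) = 154*(27/2 - 8*I*√5) = 2079 - 1232*I*√5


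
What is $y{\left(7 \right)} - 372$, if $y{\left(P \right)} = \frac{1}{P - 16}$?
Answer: $- \frac{3349}{9} \approx -372.11$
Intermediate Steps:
$y{\left(P \right)} = \frac{1}{-16 + P}$
$y{\left(7 \right)} - 372 = \frac{1}{-16 + 7} - 372 = \frac{1}{-9} - 372 = - \frac{1}{9} - 372 = - \frac{3349}{9}$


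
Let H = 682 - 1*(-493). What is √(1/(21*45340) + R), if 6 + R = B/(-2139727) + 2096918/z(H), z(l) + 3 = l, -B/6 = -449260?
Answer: √158738277550275828355947455329185/298467331036770 ≈ 42.213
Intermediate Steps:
B = 2695560 (B = -6*(-449260) = 2695560)
H = 1175 (H = 682 + 493 = 1175)
z(l) = -3 + l
R = 2234313152401/1253880022 (R = -6 + (2695560/(-2139727) + 2096918/(-3 + 1175)) = -6 + (2695560*(-1/2139727) + 2096918/1172) = -6 + (-2695560/2139727 + 2096918*(1/1172)) = -6 + (-2695560/2139727 + 1048459/586) = -6 + 2241836432533/1253880022 = 2234313152401/1253880022 ≈ 1781.9)
√(1/(21*45340) + R) = √(1/(21*45340) + 2234313152401/1253880022) = √(1/952140 + 2234313152401/1253880022) = √(1063689463090484081/596934662073540) = √158738277550275828355947455329185/298467331036770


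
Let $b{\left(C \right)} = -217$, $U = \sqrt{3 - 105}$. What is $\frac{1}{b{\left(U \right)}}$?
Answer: $- \frac{1}{217} \approx -0.0046083$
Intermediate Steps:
$U = i \sqrt{102}$ ($U = \sqrt{-102} = i \sqrt{102} \approx 10.1 i$)
$\frac{1}{b{\left(U \right)}} = \frac{1}{-217} = - \frac{1}{217}$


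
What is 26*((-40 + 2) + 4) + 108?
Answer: -776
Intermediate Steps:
26*((-40 + 2) + 4) + 108 = 26*(-38 + 4) + 108 = 26*(-34) + 108 = -884 + 108 = -776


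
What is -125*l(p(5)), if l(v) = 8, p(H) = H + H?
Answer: -1000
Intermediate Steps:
p(H) = 2*H
-125*l(p(5)) = -125*8 = -1000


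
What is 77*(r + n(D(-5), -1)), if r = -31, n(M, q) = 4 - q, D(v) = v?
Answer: -2002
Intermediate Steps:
77*(r + n(D(-5), -1)) = 77*(-31 + (4 - 1*(-1))) = 77*(-31 + (4 + 1)) = 77*(-31 + 5) = 77*(-26) = -2002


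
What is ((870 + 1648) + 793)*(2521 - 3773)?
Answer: -4145372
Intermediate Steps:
((870 + 1648) + 793)*(2521 - 3773) = (2518 + 793)*(-1252) = 3311*(-1252) = -4145372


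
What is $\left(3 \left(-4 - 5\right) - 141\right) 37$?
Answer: $-6216$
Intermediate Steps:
$\left(3 \left(-4 - 5\right) - 141\right) 37 = \left(3 \left(-9\right) - 141\right) 37 = \left(-27 - 141\right) 37 = \left(-168\right) 37 = -6216$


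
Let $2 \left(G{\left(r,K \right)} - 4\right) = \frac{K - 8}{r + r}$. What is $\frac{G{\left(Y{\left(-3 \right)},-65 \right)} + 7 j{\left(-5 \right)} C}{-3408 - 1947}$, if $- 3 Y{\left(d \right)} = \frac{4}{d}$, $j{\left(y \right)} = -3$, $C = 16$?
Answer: $\frac{5969}{85680} \approx 0.069666$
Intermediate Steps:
$Y{\left(d \right)} = - \frac{4}{3 d}$ ($Y{\left(d \right)} = - \frac{4 \frac{1}{d}}{3} = - \frac{4}{3 d}$)
$G{\left(r,K \right)} = 4 + \frac{-8 + K}{4 r}$ ($G{\left(r,K \right)} = 4 + \frac{\left(K - 8\right) \frac{1}{r + r}}{2} = 4 + \frac{\left(-8 + K\right) \frac{1}{2 r}}{2} = 4 + \frac{\frac{1}{2} \frac{1}{r} \left(-8 + K\right)}{2} = 4 + \frac{-8 + K}{4 r}$)
$\frac{G{\left(Y{\left(-3 \right)},-65 \right)} + 7 j{\left(-5 \right)} C}{-3408 - 1947} = \frac{\frac{-8 - 65 + 16 \left(- \frac{4}{3 \left(-3\right)}\right)}{4 \left(- \frac{4}{3 \left(-3\right)}\right)} + 7 \left(-3\right) 16}{-3408 - 1947} = \frac{\frac{-8 - 65 + 16 \left(\left(- \frac{4}{3}\right) \left(- \frac{1}{3}\right)\right)}{4 \left(\left(- \frac{4}{3}\right) \left(- \frac{1}{3}\right)\right)} - 336}{-5355} = \left(\frac{-8 - 65 + 16 \cdot \frac{4}{9}}{4 \cdot \frac{4}{9}} - 336\right) \left(- \frac{1}{5355}\right) = \left(\frac{1}{4} \cdot \frac{9}{4} \left(-8 - 65 + \frac{64}{9}\right) - 336\right) \left(- \frac{1}{5355}\right) = \left(\frac{1}{4} \cdot \frac{9}{4} \left(- \frac{593}{9}\right) - 336\right) \left(- \frac{1}{5355}\right) = \left(- \frac{593}{16} - 336\right) \left(- \frac{1}{5355}\right) = \left(- \frac{5969}{16}\right) \left(- \frac{1}{5355}\right) = \frac{5969}{85680}$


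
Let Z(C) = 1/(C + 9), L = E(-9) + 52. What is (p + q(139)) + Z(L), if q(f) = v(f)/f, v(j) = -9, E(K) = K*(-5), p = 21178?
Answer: 312035837/14734 ≈ 21178.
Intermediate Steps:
E(K) = -5*K
L = 97 (L = -5*(-9) + 52 = 45 + 52 = 97)
q(f) = -9/f
Z(C) = 1/(9 + C)
(p + q(139)) + Z(L) = (21178 - 9/139) + 1/(9 + 97) = (21178 - 9*1/139) + 1/106 = (21178 - 9/139) + 1/106 = 2943733/139 + 1/106 = 312035837/14734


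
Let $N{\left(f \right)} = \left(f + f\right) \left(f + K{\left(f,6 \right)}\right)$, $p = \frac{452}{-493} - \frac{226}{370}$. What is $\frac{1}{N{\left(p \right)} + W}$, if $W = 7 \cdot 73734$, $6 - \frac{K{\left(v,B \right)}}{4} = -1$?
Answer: $\frac{8318352025}{4292744782539012} \approx 1.9378 \cdot 10^{-6}$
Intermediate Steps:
$p = - \frac{139329}{91205}$ ($p = 452 \left(- \frac{1}{493}\right) - \frac{113}{185} = - \frac{452}{493} - \frac{113}{185} = - \frac{139329}{91205} \approx -1.5276$)
$K{\left(v,B \right)} = 28$ ($K{\left(v,B \right)} = 24 - -4 = 24 + 4 = 28$)
$W = 516138$
$N{\left(f \right)} = 2 f \left(28 + f\right)$ ($N{\left(f \right)} = \left(f + f\right) \left(f + 28\right) = 2 f \left(28 + f\right)$)
$\frac{1}{N{\left(p \right)} + W} = \frac{1}{2 \left(- \frac{139329}{91205}\right) \left(28 - \frac{139329}{91205}\right) + 516138} = \frac{1}{2 \left(- \frac{139329}{91205}\right) \frac{2414411}{91205} + 516138} = \frac{1}{- \frac{672794940438}{8318352025} + 516138} = \frac{1}{\frac{4292744782539012}{8318352025}} = \frac{8318352025}{4292744782539012}$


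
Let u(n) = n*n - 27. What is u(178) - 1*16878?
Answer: 14779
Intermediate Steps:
u(n) = -27 + n² (u(n) = n² - 27 = -27 + n²)
u(178) - 1*16878 = (-27 + 178²) - 1*16878 = (-27 + 31684) - 16878 = 31657 - 16878 = 14779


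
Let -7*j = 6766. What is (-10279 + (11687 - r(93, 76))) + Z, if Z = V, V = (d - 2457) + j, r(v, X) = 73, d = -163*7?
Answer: -22607/7 ≈ -3229.6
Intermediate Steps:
j = -6766/7 (j = -⅐*6766 = -6766/7 ≈ -966.57)
d = -1141
V = -31952/7 (V = (-1141 - 2457) - 6766/7 = -3598 - 6766/7 = -31952/7 ≈ -4564.6)
Z = -31952/7 ≈ -4564.6
(-10279 + (11687 - r(93, 76))) + Z = (-10279 + (11687 - 1*73)) - 31952/7 = (-10279 + (11687 - 73)) - 31952/7 = (-10279 + 11614) - 31952/7 = 1335 - 31952/7 = -22607/7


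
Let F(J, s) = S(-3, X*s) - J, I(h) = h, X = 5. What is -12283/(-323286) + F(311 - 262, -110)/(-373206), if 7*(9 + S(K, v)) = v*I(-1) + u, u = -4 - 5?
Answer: 2670415123/70380493701 ≈ 0.037943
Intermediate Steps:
u = -9
S(K, v) = -72/7 - v/7 (S(K, v) = -9 + (v*(-1) - 9)/7 = -9 + (-v - 9)/7 = -9 + (-9 - v)/7 = -9 + (-9/7 - v/7) = -72/7 - v/7)
F(J, s) = -72/7 - J - 5*s/7 (F(J, s) = (-72/7 - 5*s/7) - J = -72/7 - J - 5*s/7)
-12283/(-323286) + F(311 - 262, -110)/(-373206) = -12283/(-323286) + (-72/7 - (311 - 262) - 5/7*(-110))/(-373206) = -12283*(-1/323286) + (-72/7 - 1*49 + 550/7)*(-1/373206) = 12283/323286 + (-72/7 - 49 + 550/7)*(-1/373206) = 12283/323286 + (135/7)*(-1/373206) = 12283/323286 - 45/870814 = 2670415123/70380493701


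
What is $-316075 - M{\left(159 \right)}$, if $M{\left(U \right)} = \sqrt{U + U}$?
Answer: $-316075 - \sqrt{318} \approx -3.1609 \cdot 10^{5}$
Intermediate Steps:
$M{\left(U \right)} = \sqrt{2} \sqrt{U}$ ($M{\left(U \right)} = \sqrt{2 U} = \sqrt{2} \sqrt{U}$)
$-316075 - M{\left(159 \right)} = -316075 - \sqrt{2} \sqrt{159} = -316075 - \sqrt{318}$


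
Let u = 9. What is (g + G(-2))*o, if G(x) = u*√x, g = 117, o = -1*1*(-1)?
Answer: 117 + 9*I*√2 ≈ 117.0 + 12.728*I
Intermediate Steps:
o = 1 (o = -1*(-1) = 1)
G(x) = 9*√x
(g + G(-2))*o = (117 + 9*√(-2))*1 = (117 + 9*(I*√2))*1 = (117 + 9*I*√2)*1 = 117 + 9*I*√2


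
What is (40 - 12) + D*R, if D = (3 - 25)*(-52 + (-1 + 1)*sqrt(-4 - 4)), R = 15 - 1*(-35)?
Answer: 57228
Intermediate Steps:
R = 50 (R = 15 + 35 = 50)
D = 1144 (D = -22*(-52 + 0*sqrt(-8)) = -22*(-52 + 0*(2*I*sqrt(2))) = -22*(-52 + 0) = -22*(-52) = 1144)
(40 - 12) + D*R = (40 - 12) + 1144*50 = 28 + 57200 = 57228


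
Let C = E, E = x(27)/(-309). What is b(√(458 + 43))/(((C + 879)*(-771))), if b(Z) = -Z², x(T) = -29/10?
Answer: 516030/698047723 ≈ 0.00073925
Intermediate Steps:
x(T) = -29/10 (x(T) = -29*⅒ = -29/10)
E = 29/3090 (E = -29/10/(-309) = -29/10*(-1/309) = 29/3090 ≈ 0.0093851)
C = 29/3090 ≈ 0.0093851
b(√(458 + 43))/(((C + 879)*(-771))) = (-(√(458 + 43))²)/(((29/3090 + 879)*(-771))) = (-(√501)²)/(((2716139/3090)*(-771))) = (-1*501)/(-698047723/1030) = -501*(-1030/698047723) = 516030/698047723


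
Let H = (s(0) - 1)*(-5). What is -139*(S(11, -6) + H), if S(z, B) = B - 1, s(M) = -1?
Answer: -417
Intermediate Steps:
S(z, B) = -1 + B
H = 10 (H = (-1 - 1)*(-5) = -2*(-5) = 10)
-139*(S(11, -6) + H) = -139*((-1 - 6) + 10) = -139*(-7 + 10) = -139*3 = -417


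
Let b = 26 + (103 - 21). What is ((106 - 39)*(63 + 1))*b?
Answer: 463104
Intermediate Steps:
b = 108 (b = 26 + 82 = 108)
((106 - 39)*(63 + 1))*b = ((106 - 39)*(63 + 1))*108 = (67*64)*108 = 4288*108 = 463104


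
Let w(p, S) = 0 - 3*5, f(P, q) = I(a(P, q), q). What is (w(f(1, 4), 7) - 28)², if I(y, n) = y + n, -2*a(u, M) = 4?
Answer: 1849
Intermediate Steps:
a(u, M) = -2 (a(u, M) = -½*4 = -2)
I(y, n) = n + y
f(P, q) = -2 + q (f(P, q) = q - 2 = -2 + q)
w(p, S) = -15 (w(p, S) = 0 - 15 = -15)
(w(f(1, 4), 7) - 28)² = (-15 - 28)² = (-43)² = 1849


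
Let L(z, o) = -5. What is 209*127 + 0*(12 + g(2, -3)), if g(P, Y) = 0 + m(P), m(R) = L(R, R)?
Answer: 26543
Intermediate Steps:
m(R) = -5
g(P, Y) = -5 (g(P, Y) = 0 - 5 = -5)
209*127 + 0*(12 + g(2, -3)) = 209*127 + 0*(12 - 5) = 26543 + 0*7 = 26543 + 0 = 26543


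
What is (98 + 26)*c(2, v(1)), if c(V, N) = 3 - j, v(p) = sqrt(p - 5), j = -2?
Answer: 620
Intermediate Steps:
v(p) = sqrt(-5 + p)
c(V, N) = 5 (c(V, N) = 3 - 1*(-2) = 3 + 2 = 5)
(98 + 26)*c(2, v(1)) = (98 + 26)*5 = 124*5 = 620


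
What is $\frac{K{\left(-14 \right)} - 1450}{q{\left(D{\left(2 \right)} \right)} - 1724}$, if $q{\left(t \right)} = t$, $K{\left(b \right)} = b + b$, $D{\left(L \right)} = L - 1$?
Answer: $\frac{1478}{1723} \approx 0.85781$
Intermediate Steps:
$D{\left(L \right)} = -1 + L$
$K{\left(b \right)} = 2 b$
$\frac{K{\left(-14 \right)} - 1450}{q{\left(D{\left(2 \right)} \right)} - 1724} = \frac{2 \left(-14\right) - 1450}{\left(-1 + 2\right) - 1724} = \frac{-28 - 1450}{1 - 1724} = - \frac{1478}{-1723} = \left(-1478\right) \left(- \frac{1}{1723}\right) = \frac{1478}{1723}$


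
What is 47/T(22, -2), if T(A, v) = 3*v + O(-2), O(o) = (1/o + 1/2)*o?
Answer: -47/6 ≈ -7.8333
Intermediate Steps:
O(o) = o*(½ + 1/o) (O(o) = (1/o + 1*(½))*o = (1/o + ½)*o = (½ + 1/o)*o = o*(½ + 1/o))
T(A, v) = 3*v (T(A, v) = 3*v + (1 + (½)*(-2)) = 3*v + (1 - 1) = 3*v + 0 = 3*v)
47/T(22, -2) = 47/((3*(-2))) = 47/(-6) = 47*(-⅙) = -47/6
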